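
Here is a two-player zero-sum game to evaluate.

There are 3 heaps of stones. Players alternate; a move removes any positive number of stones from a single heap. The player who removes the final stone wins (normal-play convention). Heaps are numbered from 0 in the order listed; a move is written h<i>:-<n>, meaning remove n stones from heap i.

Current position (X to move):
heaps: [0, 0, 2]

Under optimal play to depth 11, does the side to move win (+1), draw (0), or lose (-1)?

ply 1, X at (0,0,2) | h2:-1=-1→(0,0,1); h2:-2=+1→(0,0,0)*
ply 2: (0,0,0) is terminal -1 (O); from (0,0,2) depth 11

value((0,0,2), X) = +1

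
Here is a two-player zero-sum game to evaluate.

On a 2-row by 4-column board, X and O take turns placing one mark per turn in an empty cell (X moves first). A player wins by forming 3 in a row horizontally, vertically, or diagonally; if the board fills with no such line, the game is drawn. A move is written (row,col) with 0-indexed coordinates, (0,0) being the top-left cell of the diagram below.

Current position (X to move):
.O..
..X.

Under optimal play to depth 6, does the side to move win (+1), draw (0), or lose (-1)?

value(.O../..X., X) = +1

[.O../..X.] X move#1: (0,0):+0/XO../..X., (0,2):+0/.OX./..X., (0,3):+0/.O.X/..X., (1,0):+0/.O../X.X., (1,1):+1/.O../.XX.*, (1,3):+0/.O../..XX
[.O../.XX.] O move#2: (0,0):-1/OO../.XX.*, (0,2):-1/.OO./.XX., (0,3):-1/.O.O/.XX., (1,0):-1/.O../OXX., (1,3):-1/.O../.XXO
[OO../.XX.] X move#3: (0,2):+1/OOX./.XX.*, (0,3):-1/OO.X/.XX., (1,0):+1/OO../XXX., (1,3):+1/OO../.XXX
[OOX./.XX.] O move#4: (0,3):-1/OOXO/.XX.*, (1,0):-1/OOX./OXX., (1,3):-1/OOX./.XXO
[OOXO/.XX.] X move#5: (1,0):+1/OOXO/XXX.*, (1,3):+1/OOXO/.XXX
[OOXO/XXX.] end (terminal -1, O#6); searched .O../..X. to 6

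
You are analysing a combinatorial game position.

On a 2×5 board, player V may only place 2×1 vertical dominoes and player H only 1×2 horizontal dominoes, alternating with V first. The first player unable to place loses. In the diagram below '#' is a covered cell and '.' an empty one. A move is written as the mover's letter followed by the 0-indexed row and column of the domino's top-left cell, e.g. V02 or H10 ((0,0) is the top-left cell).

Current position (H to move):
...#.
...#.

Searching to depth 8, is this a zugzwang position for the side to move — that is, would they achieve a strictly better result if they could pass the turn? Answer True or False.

ply 1, H at ...#./...#. | H00=-1→##.#./...#.*; H01=-1→.###./...#.; H10=-1→...#./##.#.; H11=-1→...#./.###.
ply 2, V at ##.#./...#. | V02=+1→####./..##.*; V04=-1→##.##/...##
ply 3, H at ####./..##. | H10=-1→####./####.*
ply 4, V at ####./####. | V04=+1→#####/#####*
ply 5: #####/##### is terminal -1 (H); from ...#./...#. depth 8
if H skipped the turn, V would face:
~ ply 1, V at ...#./...#. | V00=-1→#..#./#..#.; V01=+1→.#.#./.#.#.*; V02=-1→..##./..##.; V04=-1→...##/...##
~ ply 2: .#.#./.#.#. is terminal -1 (H); from ...#./...#. depth 8
compare (H): move=-1 vs pass=-1

zugzwang(...#./...#., H) = False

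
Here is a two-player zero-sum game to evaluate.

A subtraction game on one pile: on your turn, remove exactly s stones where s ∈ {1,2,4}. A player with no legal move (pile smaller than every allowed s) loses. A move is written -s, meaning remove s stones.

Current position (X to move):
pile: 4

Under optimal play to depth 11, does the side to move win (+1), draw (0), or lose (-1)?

value(4, X) = +1

p1 X@[4]: -1[3]+1* -2[2]-1 -4[0]+1
p2 O@[3]: -1[2]-1* -2[1]-1
p3 X@[2]: -1[1]-1 -2[0]+1*
p4 O@[0] terminal -1; root [4] d11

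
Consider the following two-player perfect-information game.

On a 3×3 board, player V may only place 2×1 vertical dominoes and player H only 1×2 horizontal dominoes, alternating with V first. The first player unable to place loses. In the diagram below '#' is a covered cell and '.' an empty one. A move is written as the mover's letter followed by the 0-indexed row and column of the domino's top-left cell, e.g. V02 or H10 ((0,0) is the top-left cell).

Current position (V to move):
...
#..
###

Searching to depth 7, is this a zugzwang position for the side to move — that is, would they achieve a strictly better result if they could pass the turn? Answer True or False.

p1 V@[.../#../###]: V01[.#./##./###]+1* V02[..#/#.#/###]-1
p2 H@[.#./##./###] terminal -1; root [.../#../###] d7
pass branch (H moves first from the same position):
  | p1 H@[.../#../###]: H00[##./#../###]-1 H01[.##/#../###]+1* H11[.../###/###]+1
  | p2 V@[.##/#../###] terminal -1; root [.../#../###] d7
V moving scores +1; V passing scores -1

zugzwang(.../#../###, V) = False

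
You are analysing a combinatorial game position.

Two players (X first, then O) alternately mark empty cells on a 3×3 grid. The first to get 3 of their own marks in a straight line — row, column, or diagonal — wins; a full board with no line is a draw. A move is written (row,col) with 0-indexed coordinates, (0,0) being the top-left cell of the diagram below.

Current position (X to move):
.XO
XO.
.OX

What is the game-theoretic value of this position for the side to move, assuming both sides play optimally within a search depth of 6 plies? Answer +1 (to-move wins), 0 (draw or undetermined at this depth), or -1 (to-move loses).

ply 1, X at .XO/XO./.OX | (0,0)=-1→XXO/XO./.OX; (1,2)=-1→.XO/XOX/.OX; (2,0)=+0→.XO/XO./XOX*
ply 2, O at .XO/XO./XOX | (0,0)=+0→OXO/XO./XOX*; (1,2)=-1→.XO/XOO/XOX
ply 3, X at OXO/XO./XOX | (1,2)=+0→OXO/XOX/XOX*
ply 4: OXO/XOX/XOX is terminal +0 (O); from .XO/XO./.OX depth 6

value(.XO/XO./.OX, X) = 0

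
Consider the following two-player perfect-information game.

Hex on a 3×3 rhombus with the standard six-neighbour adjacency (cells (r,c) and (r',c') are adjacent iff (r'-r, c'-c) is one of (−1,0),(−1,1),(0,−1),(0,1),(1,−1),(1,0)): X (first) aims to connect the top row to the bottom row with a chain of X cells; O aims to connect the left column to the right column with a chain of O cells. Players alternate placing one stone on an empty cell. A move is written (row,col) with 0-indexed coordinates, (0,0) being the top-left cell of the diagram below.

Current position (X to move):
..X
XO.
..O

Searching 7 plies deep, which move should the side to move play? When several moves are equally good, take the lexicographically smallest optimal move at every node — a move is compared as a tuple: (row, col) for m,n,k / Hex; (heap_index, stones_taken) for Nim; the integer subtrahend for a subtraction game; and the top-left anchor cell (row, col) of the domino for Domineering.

p1 X@[..X/XO./..O]: (0,0)[X.X/XO./..O]-1 (0,1)[.XX/XO./..O]-1 (1,2)[..X/XOX/..O]+1* (2,0)[..X/XO./X.O]+1 (2,1)[..X/XO./.XO]+1
p2 O@[..X/XOX/..O]: (0,0)[O.X/XOX/..O]-1* (0,1)[.OX/XOX/..O]-1 (2,0)[..X/XOX/O.O]-1 (2,1)[..X/XOX/.OO]-1
p3 X@[O.X/XOX/..O]: (0,1)[OXX/XOX/..O]+1* (2,0)[O.X/XOX/X.O]+1 (2,1)[O.X/XOX/.XO]+1
p4 O@[OXX/XOX/..O]: (2,0)[OXX/XOX/O.O]-1* (2,1)[OXX/XOX/.OO]-1
p5 X@[OXX/XOX/O.O]: (2,1)[OXX/XOX/OXO]+1*
p6 O@[OXX/XOX/OXO] terminal -1; root [..X/XO./..O] d7

X's best at [..X/XO./..O]: (1,2)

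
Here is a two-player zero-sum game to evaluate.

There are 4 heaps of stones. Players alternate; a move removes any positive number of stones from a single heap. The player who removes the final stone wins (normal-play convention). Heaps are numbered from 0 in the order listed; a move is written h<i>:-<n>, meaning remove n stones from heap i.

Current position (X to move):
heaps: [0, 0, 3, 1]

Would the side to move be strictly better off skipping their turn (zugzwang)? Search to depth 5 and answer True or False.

p1 X@[(0,0,3,1)]: h2:-1[(0,0,2,1)]-1 h2:-2[(0,0,1,1)]+1* h2:-3[(0,0,0,1)]-1 h3:-1[(0,0,3,0)]-1
p2 O@[(0,0,1,1)]: h2:-1[(0,0,0,1)]-1* h3:-1[(0,0,1,0)]-1
p3 X@[(0,0,0,1)]: h3:-1[(0,0,0,0)]+1*
p4 O@[(0,0,0,0)] terminal -1; root [(0,0,3,1)] d5
if X skipped the turn, O would face:
~ p1 O@[(0,0,3,1)]: h2:-1[(0,0,2,1)]-1 h2:-2[(0,0,1,1)]+1* h2:-3[(0,0,0,1)]-1 h3:-1[(0,0,3,0)]-1
~ p2 X@[(0,0,1,1)]: h2:-1[(0,0,0,1)]-1* h3:-1[(0,0,1,0)]-1
~ p3 O@[(0,0,0,1)]: h3:-1[(0,0,0,0)]+1*
~ p4 X@[(0,0,0,0)] terminal -1; root [(0,0,3,1)] d5
compare (X): move=+1 vs pass=-1

zugzwang((0,0,3,1), X) = False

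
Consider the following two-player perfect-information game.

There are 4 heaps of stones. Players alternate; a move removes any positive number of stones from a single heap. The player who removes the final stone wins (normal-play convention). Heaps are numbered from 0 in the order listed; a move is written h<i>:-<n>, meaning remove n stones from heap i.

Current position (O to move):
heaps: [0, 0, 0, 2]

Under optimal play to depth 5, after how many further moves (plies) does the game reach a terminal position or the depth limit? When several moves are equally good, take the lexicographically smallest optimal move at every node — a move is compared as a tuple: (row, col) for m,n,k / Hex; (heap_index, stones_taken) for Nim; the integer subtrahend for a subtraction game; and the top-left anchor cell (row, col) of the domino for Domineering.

ply 1, O at (0,0,0,2) | h3:-1=-1→(0,0,0,1); h3:-2=+1→(0,0,0,0)*
ply 2: (0,0,0,0) is terminal -1 (X); from (0,0,0,2) depth 5

PV length from [(0,0,0,2)]: 1 ply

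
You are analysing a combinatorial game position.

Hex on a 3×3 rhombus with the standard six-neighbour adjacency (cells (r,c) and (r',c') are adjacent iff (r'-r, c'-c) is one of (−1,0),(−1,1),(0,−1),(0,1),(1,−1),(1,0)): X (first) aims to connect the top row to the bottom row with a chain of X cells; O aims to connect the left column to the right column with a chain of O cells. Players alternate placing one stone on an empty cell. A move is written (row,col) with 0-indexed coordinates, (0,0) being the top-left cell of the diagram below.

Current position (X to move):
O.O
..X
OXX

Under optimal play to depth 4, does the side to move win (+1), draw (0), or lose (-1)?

[O.O/..X/OXX] X move#1: (0,1):-1/OXO/..X/OXX*, (1,0):-1/O.O/X.X/OXX, (1,1):-1/O.O/.XX/OXX
[OXO/..X/OXX] O move#2: (1,0):-1/OXO/O.X/OXX, (1,1):+1/OXO/.OX/OXX*
[OXO/.OX/OXX] end (terminal -1, X#3); searched O.O/..X/OXX to 4

value(O.O/..X/OXX, X) = -1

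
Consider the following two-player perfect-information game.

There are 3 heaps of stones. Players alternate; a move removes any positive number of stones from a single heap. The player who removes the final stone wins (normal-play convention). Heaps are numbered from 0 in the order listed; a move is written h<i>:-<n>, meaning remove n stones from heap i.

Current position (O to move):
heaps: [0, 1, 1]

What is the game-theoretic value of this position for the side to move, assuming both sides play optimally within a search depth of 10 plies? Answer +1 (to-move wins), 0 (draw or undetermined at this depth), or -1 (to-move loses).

value((0,1,1), O) = -1

[(0,1,1)] O move#1: h1:-1:-1/(0,0,1)*, h2:-1:-1/(0,1,0)
[(0,0,1)] X move#2: h2:-1:+1/(0,0,0)*
[(0,0,0)] end (terminal -1, O#3); searched (0,1,1) to 10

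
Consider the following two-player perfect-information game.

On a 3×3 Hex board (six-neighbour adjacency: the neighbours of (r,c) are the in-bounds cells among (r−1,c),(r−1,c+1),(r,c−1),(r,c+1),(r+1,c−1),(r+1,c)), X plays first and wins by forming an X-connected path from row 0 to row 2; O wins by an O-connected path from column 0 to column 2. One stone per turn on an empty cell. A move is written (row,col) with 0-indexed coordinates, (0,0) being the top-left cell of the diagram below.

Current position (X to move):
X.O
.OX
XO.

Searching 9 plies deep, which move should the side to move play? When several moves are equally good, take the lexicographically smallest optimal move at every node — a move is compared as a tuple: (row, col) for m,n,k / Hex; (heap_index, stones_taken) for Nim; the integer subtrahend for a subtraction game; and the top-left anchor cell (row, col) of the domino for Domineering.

[X.O/.OX/XO.] X move#1: (0,1):-1/XXO/.OX/XO., (1,0):+1/X.O/XOX/XO.*, (2,2):-1/X.O/.OX/XOX
[X.O/XOX/XO.] end (terminal -1, O#2); searched X.O/.OX/XO. to 9

X's best at [X.O/.OX/XO.]: (1,0)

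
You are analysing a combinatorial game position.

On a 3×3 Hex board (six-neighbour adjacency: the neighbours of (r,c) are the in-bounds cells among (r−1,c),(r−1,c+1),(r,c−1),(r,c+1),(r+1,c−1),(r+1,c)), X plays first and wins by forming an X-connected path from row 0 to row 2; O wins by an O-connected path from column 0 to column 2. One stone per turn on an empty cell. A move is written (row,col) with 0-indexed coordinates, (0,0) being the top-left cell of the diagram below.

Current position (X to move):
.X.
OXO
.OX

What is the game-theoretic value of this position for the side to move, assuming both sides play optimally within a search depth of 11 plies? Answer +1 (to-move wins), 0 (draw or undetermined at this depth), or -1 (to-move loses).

p1 X@[.X./OXO/.OX]: (0,0)[XX./OXO/.OX]-1 (0,2)[.XX/OXO/.OX]-1 (2,0)[.X./OXO/XOX]+1*
p2 O@[.X./OXO/XOX] terminal -1; root [.X./OXO/.OX] d11

value(.X./OXO/.OX, X) = +1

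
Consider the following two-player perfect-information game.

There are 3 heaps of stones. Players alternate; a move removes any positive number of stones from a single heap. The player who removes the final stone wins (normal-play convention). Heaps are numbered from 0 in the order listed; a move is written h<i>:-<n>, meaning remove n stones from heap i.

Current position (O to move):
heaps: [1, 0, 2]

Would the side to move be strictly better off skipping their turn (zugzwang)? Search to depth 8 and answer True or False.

zugzwang((1,0,2), O) = False

[(1,0,2)] O move#1: h0:-1:-1/(0,0,2), h2:-1:+1/(1,0,1)*, h2:-2:-1/(1,0,0)
[(1,0,1)] X move#2: h0:-1:-1/(0,0,1)*, h2:-1:-1/(1,0,0)
[(0,0,1)] O move#3: h2:-1:+1/(0,0,0)*
[(0,0,0)] end (terminal -1, X#4); searched (1,0,2) to 8
if O skipped the turn, X would face:
~ [(1,0,2)] X move#1: h0:-1:-1/(0,0,2), h2:-1:+1/(1,0,1)*, h2:-2:-1/(1,0,0)
~ [(1,0,1)] O move#2: h0:-1:-1/(0,0,1)*, h2:-1:-1/(1,0,0)
~ [(0,0,1)] X move#3: h2:-1:+1/(0,0,0)*
~ [(0,0,0)] end (terminal -1, O#4); searched (1,0,2) to 8
compare (O): move=+1 vs pass=-1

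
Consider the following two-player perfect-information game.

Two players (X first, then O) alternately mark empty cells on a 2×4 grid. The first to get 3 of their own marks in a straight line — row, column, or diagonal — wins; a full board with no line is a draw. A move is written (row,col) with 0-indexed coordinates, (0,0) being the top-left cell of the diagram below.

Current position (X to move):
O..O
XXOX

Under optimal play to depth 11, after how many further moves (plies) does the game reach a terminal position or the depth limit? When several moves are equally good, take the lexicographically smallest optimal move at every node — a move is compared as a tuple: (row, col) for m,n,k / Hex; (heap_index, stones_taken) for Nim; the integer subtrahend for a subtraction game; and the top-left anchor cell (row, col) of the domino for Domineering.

ply 1, X at O..O/XXOX | (0,1)=+0→OX.O/XXOX*; (0,2)=+0→O.XO/XXOX
ply 2, O at OX.O/XXOX | (0,2)=+0→OXOO/XXOX*
ply 3: OXOO/XXOX is terminal +0 (X); from O..O/XXOX depth 11

PV length from [O..O/XXOX]: 2 plies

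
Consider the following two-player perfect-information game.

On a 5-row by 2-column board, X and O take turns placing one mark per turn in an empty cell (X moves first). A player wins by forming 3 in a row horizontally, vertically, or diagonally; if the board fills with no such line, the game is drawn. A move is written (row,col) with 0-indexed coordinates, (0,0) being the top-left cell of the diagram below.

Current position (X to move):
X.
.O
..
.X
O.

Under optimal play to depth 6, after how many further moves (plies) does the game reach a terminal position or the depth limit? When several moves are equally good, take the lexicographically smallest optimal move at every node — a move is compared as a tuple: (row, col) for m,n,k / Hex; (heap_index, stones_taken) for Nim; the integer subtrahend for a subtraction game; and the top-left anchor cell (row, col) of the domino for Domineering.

PV length from [X./.O/../.X/O.]: 6 plies

p1 X@[X./.O/../.X/O.]: (0,1)[XX/.O/../.X/O.]+0* (1,0)[X./XO/../.X/O.]+0 (2,0)[X./.O/X./.X/O.]+0 (2,1)[X./.O/.X/.X/O.]+0 (3,0)[X./.O/../XX/O.]+0 (4,1)[X./.O/../.X/OX]+0
p2 O@[XX/.O/../.X/O.]: (1,0)[XX/OO/../.X/O.]+0* (2,0)[XX/.O/O./.X/O.]+0 (2,1)[XX/.O/.O/.X/O.]+0 (3,0)[XX/.O/../OX/O.]+0 (4,1)[XX/.O/../.X/OO]+0
p3 X@[XX/OO/../.X/O.]: (2,0)[XX/OO/X./.X/O.]+0* (2,1)[XX/OO/.X/.X/O.]+0 (3,0)[XX/OO/../XX/O.]+0 (4,1)[XX/OO/../.X/OX]+0
p4 O@[XX/OO/X./.X/O.]: (2,1)[XX/OO/XO/.X/O.]+0* (3,0)[XX/OO/X./OX/O.]+0 (4,1)[XX/OO/X./.X/OO]+0
p5 X@[XX/OO/XO/.X/O.]: (3,0)[XX/OO/XO/XX/O.]+0* (4,1)[XX/OO/XO/.X/OX]+0
p6 O@[XX/OO/XO/XX/O.]: (4,1)[XX/OO/XO/XX/OO]+0*
p7 X@[XX/OO/XO/XX/OO] terminal +0; root [X./.O/../.X/O.] d6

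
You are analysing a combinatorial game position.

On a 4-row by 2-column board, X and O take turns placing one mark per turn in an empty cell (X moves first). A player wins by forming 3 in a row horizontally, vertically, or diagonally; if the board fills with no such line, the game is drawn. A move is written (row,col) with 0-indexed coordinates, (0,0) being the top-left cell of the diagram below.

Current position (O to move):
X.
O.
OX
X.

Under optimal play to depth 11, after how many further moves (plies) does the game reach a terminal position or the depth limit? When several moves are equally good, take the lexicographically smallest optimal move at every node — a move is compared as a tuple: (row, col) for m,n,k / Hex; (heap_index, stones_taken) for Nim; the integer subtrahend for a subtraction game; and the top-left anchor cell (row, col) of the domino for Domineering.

ply 1, O at X./O./OX/X. | (0,1)=+0→XO/O./OX/X.*; (1,1)=+0→X./OO/OX/X.; (3,1)=+0→X./O./OX/XO
ply 2, X at XO/O./OX/X. | (1,1)=+0→XO/OX/OX/X.*; (3,1)=+0→XO/O./OX/XX
ply 3, O at XO/OX/OX/X. | (3,1)=+0→XO/OX/OX/XO*
ply 4: XO/OX/OX/XO is terminal +0 (X); from X./O./OX/X. depth 11

PV length from [X./O./OX/X.]: 3 plies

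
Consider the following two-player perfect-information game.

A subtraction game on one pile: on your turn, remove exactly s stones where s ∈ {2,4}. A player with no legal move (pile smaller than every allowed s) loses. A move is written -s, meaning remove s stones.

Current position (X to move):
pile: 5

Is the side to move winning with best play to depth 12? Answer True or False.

X winning at [5]: True

ply 1, X at 5 | -2=-1→3; -4=+1→1*
ply 2: 1 is terminal -1 (O); from 5 depth 12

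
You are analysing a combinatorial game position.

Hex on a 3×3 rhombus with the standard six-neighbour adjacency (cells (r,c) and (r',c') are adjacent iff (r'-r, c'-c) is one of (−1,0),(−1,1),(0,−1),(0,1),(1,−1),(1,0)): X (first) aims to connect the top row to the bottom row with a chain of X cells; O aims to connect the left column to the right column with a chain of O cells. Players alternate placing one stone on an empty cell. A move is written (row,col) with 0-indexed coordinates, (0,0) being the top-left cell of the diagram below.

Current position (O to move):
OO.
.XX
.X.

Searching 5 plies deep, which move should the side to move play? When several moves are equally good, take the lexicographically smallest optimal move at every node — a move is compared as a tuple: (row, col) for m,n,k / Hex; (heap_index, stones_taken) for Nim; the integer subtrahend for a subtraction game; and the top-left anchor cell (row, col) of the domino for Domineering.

O's best at [OO./.XX/.X.]: (0,2)

p1 O@[OO./.XX/.X.]: (0,2)[OOO/.XX/.X.]+1* (1,0)[OO./OXX/.X.]-1 (2,0)[OO./.XX/OX.]-1 (2,2)[OO./.XX/.XO]-1
p2 X@[OOO/.XX/.X.] terminal -1; root [OO./.XX/.X.] d5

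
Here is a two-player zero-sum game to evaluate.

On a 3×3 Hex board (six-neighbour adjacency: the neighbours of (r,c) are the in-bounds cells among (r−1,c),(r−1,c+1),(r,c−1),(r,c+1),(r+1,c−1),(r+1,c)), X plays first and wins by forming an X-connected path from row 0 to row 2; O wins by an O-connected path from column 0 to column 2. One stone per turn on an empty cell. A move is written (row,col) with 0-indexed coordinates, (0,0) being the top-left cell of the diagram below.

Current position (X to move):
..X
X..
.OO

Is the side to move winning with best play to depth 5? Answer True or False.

[..X/X../.OO] X move#1: (0,0):-1/X.X/X../.OO, (0,1):-1/.XX/X../.OO, (1,1):-1/..X/XX./.OO, (1,2):-1/..X/X.X/.OO, (2,0):+1/..X/X../XOO*
[..X/X../XOO] O move#2: (0,0):-1/O.X/X../XOO*, (0,1):-1/.OX/X../XOO, (1,1):-1/..X/XO./XOO, (1,2):-1/..X/X.O/XOO
[O.X/X../XOO] X move#3: (0,1):+1/OXX/X../XOO*, (1,1):+1/O.X/XX./XOO, (1,2):+1/O.X/X.X/XOO
[OXX/X../XOO] end (terminal -1, O#4); searched ..X/X../.OO to 5

X winning at [..X/X../.OO]: True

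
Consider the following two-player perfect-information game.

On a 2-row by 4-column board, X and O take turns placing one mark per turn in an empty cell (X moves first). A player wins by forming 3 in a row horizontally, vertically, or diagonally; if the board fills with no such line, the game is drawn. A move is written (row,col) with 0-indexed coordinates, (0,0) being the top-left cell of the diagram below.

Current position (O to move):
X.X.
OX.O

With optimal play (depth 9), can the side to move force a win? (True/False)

O winning at [X.X./OX.O]: False

p1 O@[X.X./OX.O]: (0,1)[XOX./OX.O]+0* (0,3)[X.XO/OX.O]-1 (1,2)[X.X./OXOO]-1
p2 X@[XOX./OX.O]: (0,3)[XOXX/OX.O]+0* (1,2)[XOX./OXXO]+0
p3 O@[XOXX/OX.O]: (1,2)[XOXX/OXOO]+0*
p4 X@[XOXX/OXOO] terminal +0; root [X.X./OX.O] d9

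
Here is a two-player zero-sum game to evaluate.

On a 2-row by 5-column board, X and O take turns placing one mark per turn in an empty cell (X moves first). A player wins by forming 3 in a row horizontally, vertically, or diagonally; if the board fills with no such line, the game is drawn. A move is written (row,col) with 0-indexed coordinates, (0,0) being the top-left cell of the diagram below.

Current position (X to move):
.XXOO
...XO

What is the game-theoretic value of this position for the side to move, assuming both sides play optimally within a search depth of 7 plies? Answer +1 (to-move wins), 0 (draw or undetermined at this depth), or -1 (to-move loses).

value(.XXOO/...XO, X) = +1

[.XXOO/...XO] X move#1: (0,0):+1/XXXOO/...XO*, (1,0):+0/.XXOO/X..XO, (1,1):+1/.XXOO/.X.XO, (1,2):+1/.XXOO/..XXO
[XXXOO/...XO] end (terminal -1, O#2); searched .XXOO/...XO to 7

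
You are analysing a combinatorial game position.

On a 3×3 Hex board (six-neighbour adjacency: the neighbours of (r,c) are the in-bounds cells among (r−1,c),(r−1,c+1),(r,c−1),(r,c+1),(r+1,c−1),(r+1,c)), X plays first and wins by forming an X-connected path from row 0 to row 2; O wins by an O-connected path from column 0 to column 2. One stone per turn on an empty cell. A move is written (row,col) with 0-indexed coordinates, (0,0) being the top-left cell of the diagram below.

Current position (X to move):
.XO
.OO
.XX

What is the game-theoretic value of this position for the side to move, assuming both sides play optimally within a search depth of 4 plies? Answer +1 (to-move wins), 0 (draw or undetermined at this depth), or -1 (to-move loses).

p1 X@[.XO/.OO/.XX]: (0,0)[XXO/.OO/.XX]-1* (1,0)[.XO/XOO/.XX]-1 (2,0)[.XO/.OO/XXX]-1
p2 O@[XXO/.OO/.XX]: (1,0)[XXO/OOO/.XX]+1* (2,0)[XXO/.OO/OXX]+1
p3 X@[XXO/OOO/.XX] terminal -1; root [.XO/.OO/.XX] d4

value(.XO/.OO/.XX, X) = -1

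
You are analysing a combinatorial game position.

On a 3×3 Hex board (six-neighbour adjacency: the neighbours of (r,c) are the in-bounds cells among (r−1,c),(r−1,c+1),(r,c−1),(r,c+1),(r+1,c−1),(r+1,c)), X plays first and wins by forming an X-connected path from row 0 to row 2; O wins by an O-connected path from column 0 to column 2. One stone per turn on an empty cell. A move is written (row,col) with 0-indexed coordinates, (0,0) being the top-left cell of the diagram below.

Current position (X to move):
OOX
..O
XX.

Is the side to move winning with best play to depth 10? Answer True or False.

X winning at [OOX/..O/XX.]: True

[OOX/..O/XX.] X move#1: (1,0):-1/OOX/X.O/XX., (1,1):+1/OOX/.XO/XX.*, (2,2):-1/OOX/..O/XXX
[OOX/.XO/XX.] end (terminal -1, O#2); searched OOX/..O/XX. to 10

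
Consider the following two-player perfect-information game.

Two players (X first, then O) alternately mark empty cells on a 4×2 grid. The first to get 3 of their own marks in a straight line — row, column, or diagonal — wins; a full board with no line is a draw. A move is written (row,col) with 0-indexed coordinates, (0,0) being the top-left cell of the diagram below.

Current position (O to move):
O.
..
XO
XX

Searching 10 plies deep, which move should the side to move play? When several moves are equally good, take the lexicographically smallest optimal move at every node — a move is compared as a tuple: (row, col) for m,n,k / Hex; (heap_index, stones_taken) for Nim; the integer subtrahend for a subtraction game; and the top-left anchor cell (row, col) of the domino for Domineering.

O's best at [O./../XO/XX]: (1,0)

ply 1, O at O./../XO/XX | (0,1)=-1→OO/../XO/XX; (1,0)=+0→O./O./XO/XX*; (1,1)=-1→O./.O/XO/XX
ply 2, X at O./O./XO/XX | (0,1)=+0→OX/O./XO/XX*; (1,1)=+0→O./OX/XO/XX
ply 3, O at OX/O./XO/XX | (1,1)=+0→OX/OO/XO/XX*
ply 4: OX/OO/XO/XX is terminal +0 (X); from O./../XO/XX depth 10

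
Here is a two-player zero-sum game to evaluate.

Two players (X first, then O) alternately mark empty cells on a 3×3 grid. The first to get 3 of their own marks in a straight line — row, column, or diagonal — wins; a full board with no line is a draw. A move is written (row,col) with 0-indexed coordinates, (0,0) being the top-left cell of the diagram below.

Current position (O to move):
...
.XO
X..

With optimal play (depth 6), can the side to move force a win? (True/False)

O winning at [.../.XO/X..]: False

p1 O@[.../.XO/X..]: (0,0)[O../.XO/X..]-1* (0,1)[.O./.XO/X..]-1 (0,2)[..O/.XO/X..]-1 (1,0)[.../OXO/X..]-1 (2,1)[.../.XO/XO.]-1 (2,2)[.../.XO/X.O]-1
p2 X@[O../.XO/X..]: (0,1)[OX./.XO/X..]+1* (0,2)[O.X/.XO/X..]+1 (1,0)[O../XXO/X..]-1 (2,1)[O../.XO/XX.]+1 (2,2)[O../.XO/X.X]+1
p3 O@[OX./.XO/X..]: (0,2)[OXO/.XO/X..]-1* (1,0)[OX./OXO/X..]-1 (2,1)[OX./.XO/XO.]-1 (2,2)[OX./.XO/X.O]-1
p4 X@[OXO/.XO/X..]: (1,0)[OXO/XXO/X..]-1 (2,1)[OXO/.XO/XX.]+1* (2,2)[OXO/.XO/X.X]+0
p5 O@[OXO/.XO/XX.] terminal -1; root [.../.XO/X..] d6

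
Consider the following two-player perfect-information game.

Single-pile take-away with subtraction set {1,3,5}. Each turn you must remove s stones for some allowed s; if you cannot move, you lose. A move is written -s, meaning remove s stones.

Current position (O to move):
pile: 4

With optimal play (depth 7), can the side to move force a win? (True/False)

p1 O@[4]: -1[3]-1* -3[1]-1
p2 X@[3]: -1[2]+1* -3[0]+1
p3 O@[2]: -1[1]-1*
p4 X@[1]: -1[0]+1*
p5 O@[0] terminal -1; root [4] d7

O winning at [4]: False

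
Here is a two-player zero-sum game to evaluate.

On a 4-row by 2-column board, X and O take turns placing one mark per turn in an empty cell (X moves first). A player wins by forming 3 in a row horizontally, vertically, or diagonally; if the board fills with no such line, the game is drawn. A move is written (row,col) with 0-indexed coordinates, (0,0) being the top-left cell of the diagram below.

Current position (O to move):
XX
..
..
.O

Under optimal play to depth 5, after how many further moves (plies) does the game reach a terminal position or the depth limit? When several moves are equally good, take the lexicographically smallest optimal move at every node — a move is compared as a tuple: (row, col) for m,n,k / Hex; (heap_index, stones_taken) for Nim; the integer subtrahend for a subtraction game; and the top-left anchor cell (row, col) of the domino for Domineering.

PV length from [XX/../../.O]: 5 plies

[XX/../../.O] O move#1: (1,0):+0/XX/O./../.O*, (1,1):+0/XX/.O/../.O, (2,0):+0/XX/../O./.O, (2,1):+0/XX/../.O/.O, (3,0):+0/XX/../../OO
[XX/O./../.O] X move#2: (1,1):+0/XX/OX/../.O*, (2,0):+0/XX/O./X./.O, (2,1):+0/XX/O./.X/.O, (3,0):+0/XX/O./../XO
[XX/OX/../.O] O move#3: (2,0):-1/XX/OX/O./.O, (2,1):+0/XX/OX/.O/.O*, (3,0):-1/XX/OX/../OO
[XX/OX/.O/.O] X move#4: (2,0):+0/XX/OX/XO/.O*, (3,0):+0/XX/OX/.O/XO
[XX/OX/XO/.O] O move#5: (3,0):+0/XX/OX/XO/OO*
[XX/OX/XO/OO] end (terminal +0, X#6); searched XX/../../.O to 5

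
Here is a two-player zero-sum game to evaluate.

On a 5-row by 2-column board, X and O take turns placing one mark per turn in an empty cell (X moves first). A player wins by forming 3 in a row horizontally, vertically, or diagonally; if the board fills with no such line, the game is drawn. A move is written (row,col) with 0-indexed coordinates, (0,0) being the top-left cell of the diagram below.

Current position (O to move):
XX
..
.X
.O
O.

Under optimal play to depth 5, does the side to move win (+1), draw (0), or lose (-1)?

[XX/../.X/.O/O.] O move#1: (1,0):-1/XX/O./.X/.O/O., (1,1):+0/XX/.O/.X/.O/O.*, (2,0):-1/XX/../OX/.O/O., (3,0):-1/XX/../.X/OO/O., (4,1):-1/XX/../.X/.O/OO
[XX/.O/.X/.O/O.] X move#2: (1,0):+0/XX/XO/.X/.O/O.*, (2,0):+0/XX/.O/XX/.O/O., (3,0):+0/XX/.O/.X/XO/O., (4,1):+0/XX/.O/.X/.O/OX
[XX/XO/.X/.O/O.] O move#3: (2,0):+0/XX/XO/OX/.O/O.*, (3,0):-1/XX/XO/.X/OO/O., (4,1):-1/XX/XO/.X/.O/OO
[XX/XO/OX/.O/O.] X move#4: (3,0):+0/XX/XO/OX/XO/O.*, (4,1):-1/XX/XO/OX/.O/OX
[XX/XO/OX/XO/O.] O move#5: (4,1):+0/XX/XO/OX/XO/OO*
[XX/XO/OX/XO/OO] end (terminal +0, X#6); searched XX/../.X/.O/O. to 5

value(XX/../.X/.O/O., O) = 0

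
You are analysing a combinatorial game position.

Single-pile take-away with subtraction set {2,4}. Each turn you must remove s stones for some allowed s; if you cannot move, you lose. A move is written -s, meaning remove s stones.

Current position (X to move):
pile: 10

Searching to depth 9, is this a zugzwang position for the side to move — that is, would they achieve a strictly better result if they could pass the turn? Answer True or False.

zugzwang(10, X) = False

[10] X move#1: -2:-1/8, -4:+1/6*
[6] O move#2: -2:-1/4*, -4:-1/2
[4] X move#3: -2:-1/2, -4:+1/0*
[0] end (terminal -1, O#4); searched 10 to 9
if X skipped the turn, O would face:
~ [10] O move#1: -2:-1/8, -4:+1/6*
~ [6] X move#2: -2:-1/4*, -4:-1/2
~ [4] O move#3: -2:-1/2, -4:+1/0*
~ [0] end (terminal -1, X#4); searched 10 to 9
compare (X): move=+1 vs pass=-1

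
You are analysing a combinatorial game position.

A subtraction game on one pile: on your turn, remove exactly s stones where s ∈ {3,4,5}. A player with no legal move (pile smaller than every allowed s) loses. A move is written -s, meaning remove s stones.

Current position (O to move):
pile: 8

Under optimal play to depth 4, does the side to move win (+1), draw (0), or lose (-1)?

value(8, O) = -1

p1 O@[8]: -3[5]-1* -4[4]-1 -5[3]-1
p2 X@[5]: -3[2]+1* -4[1]+1 -5[0]+1
p3 O@[2] terminal -1; root [8] d4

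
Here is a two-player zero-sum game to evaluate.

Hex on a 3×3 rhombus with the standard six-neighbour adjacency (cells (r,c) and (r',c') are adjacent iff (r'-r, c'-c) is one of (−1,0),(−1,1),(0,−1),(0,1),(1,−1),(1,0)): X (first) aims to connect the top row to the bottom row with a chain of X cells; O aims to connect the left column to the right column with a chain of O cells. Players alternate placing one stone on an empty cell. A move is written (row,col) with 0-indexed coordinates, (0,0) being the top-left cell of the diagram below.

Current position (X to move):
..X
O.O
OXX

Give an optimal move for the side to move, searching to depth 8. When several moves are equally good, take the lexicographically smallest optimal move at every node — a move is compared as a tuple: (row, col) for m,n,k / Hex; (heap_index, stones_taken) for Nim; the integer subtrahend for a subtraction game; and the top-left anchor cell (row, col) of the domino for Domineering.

X's best at [..X/O.O/OXX]: (1,1)

ply 1, X at ..X/O.O/OXX | (0,0)=-1→X.X/O.O/OXX; (0,1)=-1→.XX/O.O/OXX; (1,1)=+1→..X/OXO/OXX*
ply 2: ..X/OXO/OXX is terminal -1 (O); from ..X/O.O/OXX depth 8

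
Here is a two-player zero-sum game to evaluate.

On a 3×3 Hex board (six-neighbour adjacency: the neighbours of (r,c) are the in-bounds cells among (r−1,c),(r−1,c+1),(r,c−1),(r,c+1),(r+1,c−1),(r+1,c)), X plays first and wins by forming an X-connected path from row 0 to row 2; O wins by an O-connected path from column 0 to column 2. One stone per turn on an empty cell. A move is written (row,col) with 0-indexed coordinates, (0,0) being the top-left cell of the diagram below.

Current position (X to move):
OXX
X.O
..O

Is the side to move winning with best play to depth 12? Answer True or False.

X winning at [OXX/X.O/..O]: True

[OXX/X.O/..O] X move#1: (1,1):+1/OXX/XXO/..O*, (2,0):+1/OXX/X.O/X.O, (2,1):+1/OXX/X.O/.XO
[OXX/XXO/..O] O move#2: (2,0):-1/OXX/XXO/O.O*, (2,1):-1/OXX/XXO/.OO
[OXX/XXO/O.O] X move#3: (2,1):+1/OXX/XXO/OXO*
[OXX/XXO/OXO] end (terminal -1, O#4); searched OXX/X.O/..O to 12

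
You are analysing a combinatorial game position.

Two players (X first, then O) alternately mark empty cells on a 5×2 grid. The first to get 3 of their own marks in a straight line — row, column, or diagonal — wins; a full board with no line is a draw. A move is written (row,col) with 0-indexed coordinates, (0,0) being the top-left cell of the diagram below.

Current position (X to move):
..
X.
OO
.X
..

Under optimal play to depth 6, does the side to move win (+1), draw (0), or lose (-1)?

ply 1, X at ../X./OO/.X/.. | (0,0)=+0→X./X./OO/.X/..*; (0,1)=+0→.X/X./OO/.X/..; (1,1)=+0→../XX/OO/.X/..; (3,0)=+0→../X./OO/XX/..; (4,0)=+0→../X./OO/.X/X.; (4,1)=+0→../X./OO/.X/.X
ply 2, O at X./X./OO/.X/.. | (0,1)=+0→XO/X./OO/.X/..*; (1,1)=+0→X./XO/OO/.X/..; (3,0)=+0→X./X./OO/OX/..; (4,0)=+0→X./X./OO/.X/O.; (4,1)=+0→X./X./OO/.X/.O
ply 3, X at XO/X./OO/.X/.. | (1,1)=+0→XO/XX/OO/.X/..*; (3,0)=-1→XO/X./OO/XX/..; (4,0)=-1→XO/X./OO/.X/X.; (4,1)=-1→XO/X./OO/.X/.X
ply 4, O at XO/XX/OO/.X/.. | (3,0)=+0→XO/XX/OO/OX/..*; (4,0)=+0→XO/XX/OO/.X/O.; (4,1)=+0→XO/XX/OO/.X/.O
ply 5, X at XO/XX/OO/OX/.. | (4,0)=+0→XO/XX/OO/OX/X.*; (4,1)=-1→XO/XX/OO/OX/.X
ply 6, O at XO/XX/OO/OX/X. | (4,1)=+0→XO/XX/OO/OX/XO*
ply 7: XO/XX/OO/OX/XO is terminal +0 (X); from ../X./OO/.X/.. depth 6

value(../X./OO/.X/.., X) = 0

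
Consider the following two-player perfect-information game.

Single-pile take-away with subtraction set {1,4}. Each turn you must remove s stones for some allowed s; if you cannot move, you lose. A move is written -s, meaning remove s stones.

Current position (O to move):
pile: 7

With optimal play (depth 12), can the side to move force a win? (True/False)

O winning at [7]: False

ply 1, O at 7 | -1=-1→6*; -4=-1→3
ply 2, X at 6 | -1=+1→5*; -4=+1→2
ply 3, O at 5 | -1=-1→4*; -4=-1→1
ply 4, X at 4 | -1=-1→3; -4=+1→0*
ply 5: 0 is terminal -1 (O); from 7 depth 12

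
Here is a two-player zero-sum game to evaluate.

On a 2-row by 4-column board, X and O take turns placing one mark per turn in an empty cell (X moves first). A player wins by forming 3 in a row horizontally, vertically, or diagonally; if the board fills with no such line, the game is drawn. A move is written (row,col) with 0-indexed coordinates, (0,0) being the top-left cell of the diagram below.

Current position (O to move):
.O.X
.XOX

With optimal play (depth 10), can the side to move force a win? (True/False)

O winning at [.O.X/.XOX]: False

[.O.X/.XOX] O move#1: (0,0):+0/OO.X/.XOX*, (0,2):+0/.OOX/.XOX, (1,0):+0/.O.X/OXOX
[OO.X/.XOX] X move#2: (0,2):+0/OOXX/.XOX*, (1,0):-1/OO.X/XXOX
[OOXX/.XOX] O move#3: (1,0):+0/OOXX/OXOX*
[OOXX/OXOX] end (terminal +0, X#4); searched .O.X/.XOX to 10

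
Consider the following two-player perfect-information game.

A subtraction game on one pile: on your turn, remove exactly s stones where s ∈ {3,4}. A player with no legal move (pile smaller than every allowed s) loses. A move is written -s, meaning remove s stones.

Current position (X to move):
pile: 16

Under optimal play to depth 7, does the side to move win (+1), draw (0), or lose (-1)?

value(16, X) = -1

ply 1, X at 16 | -3=-1→13*; -4=-1→12
ply 2, O at 13 | -3=-1→10; -4=+1→9*
ply 3, X at 9 | -3=-1→6*; -4=-1→5
ply 4, O at 6 | -3=-1→3; -4=+1→2*
ply 5: 2 is terminal -1 (X); from 16 depth 7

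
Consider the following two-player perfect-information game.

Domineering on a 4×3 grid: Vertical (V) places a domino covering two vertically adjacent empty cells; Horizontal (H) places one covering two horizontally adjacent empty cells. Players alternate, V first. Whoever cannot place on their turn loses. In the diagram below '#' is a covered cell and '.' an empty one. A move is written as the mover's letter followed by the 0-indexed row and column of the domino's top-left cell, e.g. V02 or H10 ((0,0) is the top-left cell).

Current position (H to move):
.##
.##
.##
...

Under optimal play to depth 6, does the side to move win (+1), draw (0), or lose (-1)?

value(.##/.##/.##/..., H) = -1

[.##/.##/.##/...] H move#1: H30:-1/.##/.##/.##/##.*, H31:-1/.##/.##/.##/.##
[.##/.##/.##/##.] V move#2: V00:+1/###/###/.##/##.*, V10:+1/.##/###/###/##.
[###/###/.##/##.] end (terminal -1, H#3); searched .##/.##/.##/... to 6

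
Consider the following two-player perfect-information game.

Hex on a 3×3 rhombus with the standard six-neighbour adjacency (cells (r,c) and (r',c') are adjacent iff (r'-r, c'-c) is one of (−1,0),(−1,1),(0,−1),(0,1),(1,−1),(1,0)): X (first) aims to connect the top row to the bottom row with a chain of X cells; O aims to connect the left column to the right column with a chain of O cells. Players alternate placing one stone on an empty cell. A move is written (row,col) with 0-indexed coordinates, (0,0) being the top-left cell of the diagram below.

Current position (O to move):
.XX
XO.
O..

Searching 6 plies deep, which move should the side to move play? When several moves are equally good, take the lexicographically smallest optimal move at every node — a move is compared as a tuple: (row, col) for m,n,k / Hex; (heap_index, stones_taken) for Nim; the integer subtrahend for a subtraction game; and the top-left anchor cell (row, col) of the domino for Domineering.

O's best at [.XX/XO./O..]: (1,2)

p1 O@[.XX/XO./O..]: (0,0)[OXX/XO./O..]-1 (1,2)[.XX/XOO/O..]+1* (2,1)[.XX/XO./OO.]+1 (2,2)[.XX/XO./O.O]+1
p2 X@[.XX/XOO/O..] terminal -1; root [.XX/XO./O..] d6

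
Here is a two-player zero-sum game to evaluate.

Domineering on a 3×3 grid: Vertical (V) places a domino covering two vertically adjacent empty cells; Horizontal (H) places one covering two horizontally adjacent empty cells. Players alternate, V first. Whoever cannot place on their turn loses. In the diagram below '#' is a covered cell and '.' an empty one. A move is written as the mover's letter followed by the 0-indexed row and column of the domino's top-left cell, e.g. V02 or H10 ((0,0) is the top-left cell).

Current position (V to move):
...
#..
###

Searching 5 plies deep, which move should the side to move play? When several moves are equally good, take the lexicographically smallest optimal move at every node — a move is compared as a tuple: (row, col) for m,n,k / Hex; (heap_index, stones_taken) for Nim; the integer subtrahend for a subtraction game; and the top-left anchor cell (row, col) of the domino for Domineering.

[.../#../###] V move#1: V01:+1/.#./##./###*, V02:-1/..#/#.#/###
[.#./##./###] end (terminal -1, H#2); searched .../#../### to 5

V's best at [.../#../###]: V01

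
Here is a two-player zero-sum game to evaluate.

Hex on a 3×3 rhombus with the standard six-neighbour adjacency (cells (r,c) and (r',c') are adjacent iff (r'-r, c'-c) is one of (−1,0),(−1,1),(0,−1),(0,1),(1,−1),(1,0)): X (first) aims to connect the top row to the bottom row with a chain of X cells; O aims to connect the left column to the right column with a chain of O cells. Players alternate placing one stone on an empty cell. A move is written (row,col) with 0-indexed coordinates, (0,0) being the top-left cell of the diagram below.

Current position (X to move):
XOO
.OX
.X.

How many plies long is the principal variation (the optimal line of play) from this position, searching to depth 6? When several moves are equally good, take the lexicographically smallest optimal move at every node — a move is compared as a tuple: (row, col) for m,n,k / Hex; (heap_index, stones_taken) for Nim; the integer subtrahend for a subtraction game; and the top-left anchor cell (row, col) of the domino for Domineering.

p1 X@[XOO/.OX/.X.]: (1,0)[XOO/XOX/.X.]-1* (2,0)[XOO/.OX/XX.]-1 (2,2)[XOO/.OX/.XX]-1
p2 O@[XOO/XOX/.X.]: (2,0)[XOO/XOX/OX.]+1* (2,2)[XOO/XOX/.XO]-1
p3 X@[XOO/XOX/OX.] terminal -1; root [XOO/.OX/.X.] d6

PV length from [XOO/.OX/.X.]: 2 plies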